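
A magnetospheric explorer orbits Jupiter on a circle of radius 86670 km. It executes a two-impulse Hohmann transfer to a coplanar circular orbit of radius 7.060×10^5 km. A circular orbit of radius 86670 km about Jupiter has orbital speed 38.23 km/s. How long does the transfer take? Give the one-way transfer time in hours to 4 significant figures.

t = 19.35 hours

From the circular-orbit relation v² = μ/r at r = 86670 km: μ = v²r = (38.23)² × 86670 = 1.26671×10^8 km³/s².
The Hohmann ellipse has a_t = (r₁ + r₂)/2 = 3.96335×10^5 km.
Half the transfer-orbit period gives t = π√(a_t³/μ) = 69650 s.
Converting: 69650 s ÷ 3600 s/hour = 19.35 hours.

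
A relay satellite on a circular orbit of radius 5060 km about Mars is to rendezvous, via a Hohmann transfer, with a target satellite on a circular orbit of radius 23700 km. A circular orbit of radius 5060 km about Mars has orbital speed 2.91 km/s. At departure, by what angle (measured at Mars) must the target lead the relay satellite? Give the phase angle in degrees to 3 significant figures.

φ = 94.9°

From the circular-orbit relation v² = μ/r at r = 5060 km: μ = v²r = (2.91)² × 5060 = 42848.6 km³/s².
The Hohmann ellipse has a_t = (r₁ + r₂)/2 = 14380 km.
The half-period of the transfer ellipse is t = π√(a_t³/μ) = 26171 s.
The target's mean motion on its circular orbit is ω₂ = √(μ/r₂³) = 5.6734×10^-5 rad/s.
Angle swept by the target during transfer: ω₂·t = 1.4848 rad = 85.07°.
The relay satellite traverses 180° on the transfer ellipse, so the target must lead by 180° − 85.07° = 94.9°.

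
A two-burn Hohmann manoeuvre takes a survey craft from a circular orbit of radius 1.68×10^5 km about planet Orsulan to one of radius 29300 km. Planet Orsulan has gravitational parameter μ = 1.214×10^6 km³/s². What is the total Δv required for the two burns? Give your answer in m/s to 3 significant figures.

Transfer-ellipse semi-major axis a_t = (r₁ + r₂)/2 = (1.680×10^5 + 29300)/2 = 98650 km.
Circular speed at r₁: v₁ = √(μ/r₁) = √(1.214×10^6/1.680×10^5) = 2.688 km/s.
On the transfer ellipse at r₁, v² = μ(2/r − 1/a) gives v_a = √[μ(2/r₁ − 1/a_t)] = 1.465 km/s.
First burn Δv₁ = |v_a − v₁| = 1.223 km/s.
Circular speed at r₂: v₂ = √(μ/r₂) = 6.437 km/s.
Transfer-orbit speed at r₂: v_p = √[μ(2/r₂ − 1/a_t)] = 8.400 km/s.
Second burn Δv₂ = |v₂ − v_p| = 1.963 km/s.
Total Δv = Δv₁ + Δv₂ = 3.186 km/s.

Δv = 3190 m/s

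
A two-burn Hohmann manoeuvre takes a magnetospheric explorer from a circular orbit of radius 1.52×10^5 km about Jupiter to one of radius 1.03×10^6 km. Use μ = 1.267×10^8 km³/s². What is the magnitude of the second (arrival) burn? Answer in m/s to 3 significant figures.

Δv₂ = 5470 m/s

Semi-major axis of the transfer orbit: a_t = (1.520×10^5 + 1.030×10^6)/2 = 5.910×10^5 km.
On the circular orbit at r = 1.030×10^6 km, v_c = √(μ/r) = 11.091 km/s.
Transfer-orbit speed at the same r (vis-viva, a = a_t): v_t = √[μ(2/r − 1/a_t)] = 5.6247 km/s.
Δv₂ = |v_t − v_c| = |5.6247 − 11.091| = 5.466 km/s.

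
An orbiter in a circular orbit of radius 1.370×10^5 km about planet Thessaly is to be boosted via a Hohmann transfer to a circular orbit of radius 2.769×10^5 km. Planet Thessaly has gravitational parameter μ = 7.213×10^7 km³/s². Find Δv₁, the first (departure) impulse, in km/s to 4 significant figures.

Δv₁ = 3.596 km/s

Transfer-ellipse semi-major axis a_t = (r₁ + r₂)/2 = (1.370×10^5 + 2.769×10^5)/2 = 2.0695×10^5 km.
Circular speed at r = 1.370×10^5 km: v_c = √(μ/r) = 22.946 km/s.
Vis-viva on the transfer ellipse at r = 1.370×10^5 km gives v_t = √[μ(2/r − 1/a_t)] = 26.542 km/s.
Δv₁ = |v_t − v_c| = |26.542 − 22.946| = 3.596 km/s.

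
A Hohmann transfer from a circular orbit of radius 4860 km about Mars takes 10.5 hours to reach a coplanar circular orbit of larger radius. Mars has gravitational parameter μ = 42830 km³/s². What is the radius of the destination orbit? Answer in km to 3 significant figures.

r₂ = 31900 km

Transfer time t = 10.5 hours = 37800 s, and t = π√(a_t³/μ).
So a_t = (μ t²/π²)^(1/3) = (42830 × (37800)² / π²)^(1/3) = 18371 km.
Since a_t = (r₁ + r₂)/2, r₂ = 2a_t − r₁ = 2×18371 − 4860 = 31882 km.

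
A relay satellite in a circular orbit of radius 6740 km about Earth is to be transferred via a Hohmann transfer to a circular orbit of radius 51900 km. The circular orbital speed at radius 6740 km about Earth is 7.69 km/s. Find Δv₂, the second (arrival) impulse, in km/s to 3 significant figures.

From the circular-orbit relation v² = μ/r at r = 6740 km: μ = v²r = (7.69)² × 6740 = 3.98577×10^5 km³/s².
The Hohmann ellipse has a_t = (r₁ + r₂)/2 = 29320 km.
On the circular orbit at r = 51900 km, v_c = √(μ/r) = 2.77123 km/s.
Transfer-orbit speed at the same r (vis-viva, a = a_t): v_t = √[μ(2/r − 1/a_t)] = 1.32868 km/s.
Δv₂ = |v_t − v_c| = |1.32868 − 2.77123| = 1.443 km/s.

Δv₂ = 1.44 km/s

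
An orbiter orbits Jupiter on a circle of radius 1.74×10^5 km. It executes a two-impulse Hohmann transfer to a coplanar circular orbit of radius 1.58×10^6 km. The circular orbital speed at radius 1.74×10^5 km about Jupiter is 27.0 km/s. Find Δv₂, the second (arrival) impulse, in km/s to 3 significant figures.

From the circular-orbit relation v² = μ/r at r = 1.74×10^5 km: μ = v²r = (27.0)² × 1.74×10^5 = 1.26846×10^8 km³/s².
Transfer-ellipse semi-major axis a_t = (r₁ + r₂)/2 = (1.740×10^5 + 1.580×10^6)/2 = 8.770×10^5 km.
Circular speed at r = 1.580×10^6 km: v_c = √(μ/r) = 8.960 km/s.
Vis-viva on the transfer ellipse at r = 1.580×10^6 km gives v_t = √[μ(2/r − 1/a_t)] = 3.991 km/s.
Δv₂ = |v_t − v_c| = |3.991 − 8.960| = 4.969 km/s.

Δv₂ = 4.97 km/s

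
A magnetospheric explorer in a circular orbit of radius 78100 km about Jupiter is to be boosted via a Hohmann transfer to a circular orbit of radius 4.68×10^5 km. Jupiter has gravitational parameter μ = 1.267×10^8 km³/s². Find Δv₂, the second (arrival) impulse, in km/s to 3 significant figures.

The Hohmann ellipse has a_t = (r₁ + r₂)/2 = 2.7305×10^5 km.
On the circular orbit at r = 4.680×10^5 km, v_c = √(μ/r) = 16.454 km/s.
Vis-viva on the transfer ellipse at r = 4.680×10^5 km gives v_t = √[μ(2/r − 1/a_t)] = 8.7997 km/s.
Δv₂ = |v_t − v_c| = |8.7997 − 16.454| = 7.654 km/s.

Δv₂ = 7.65 km/s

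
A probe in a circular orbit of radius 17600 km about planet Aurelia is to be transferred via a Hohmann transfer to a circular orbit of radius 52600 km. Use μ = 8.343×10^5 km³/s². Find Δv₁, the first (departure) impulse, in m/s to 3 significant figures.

Semi-major axis of the transfer orbit: a_t = (17600 + 52600)/2 = 35100 km.
On the circular orbit at r = 17600 km, v_c = √(μ/r) = 6.885 km/s.
Vis-viva on the transfer ellipse at r = 17600 km gives v_t = √[μ(2/r − 1/a_t)] = 8.428 km/s.
Δv₁ = |v_t − v_c| = |8.428 − 6.885| = 1.543 km/s.

Δv₁ = 1540 m/s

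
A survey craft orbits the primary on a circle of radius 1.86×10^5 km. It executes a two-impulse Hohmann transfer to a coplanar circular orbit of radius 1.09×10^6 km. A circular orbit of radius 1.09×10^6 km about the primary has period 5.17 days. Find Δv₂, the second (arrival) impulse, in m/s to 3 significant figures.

From Kepler's third law T² = 4π²r³/μ at r = 1.09×10^6 km, T = 5.17 days = 5.17 × 86400 s = 4.46688×10^5 s: μ = 4π²r³/T² = 2.56230×10^8 km³/s².
The Hohmann ellipse has a_t = (r₁ + r₂)/2 = 6.380×10^5 km.
On the circular orbit at r = 1.090×10^6 km, v_c = √(μ/r) = 15.332 km/s.
Transfer-orbit speed at the same r (vis-viva, a = a_t): v_t = √[μ(2/r − 1/a_t)] = 8.2784 km/s.
Δv₂ = |v_t − v_c| = |8.2784 − 15.332| = 7.054 km/s.

Δv₂ = 7050 m/s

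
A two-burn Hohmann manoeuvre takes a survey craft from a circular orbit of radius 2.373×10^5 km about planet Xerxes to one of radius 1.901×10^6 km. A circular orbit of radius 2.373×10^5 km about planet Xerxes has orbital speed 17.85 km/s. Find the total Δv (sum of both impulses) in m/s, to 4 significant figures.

Δv = 9287 m/s

From the circular-orbit relation v² = μ/r at r = 2.373×10^5 km: μ = v²r = (17.85)² × 2.373×10^5 = 7.56091×10^7 km³/s².
Semi-major axis of the transfer orbit: a_t = (2.373×10^5 + 1.901×10^6)/2 = 1.06915×10^6 km.
Circular speed at r₁: v₁ = √(μ/r₁) = √(7.56091×10^7/2.373×10^5) = 17.850 km/s.
On the transfer ellipse at r₁, v² = μ(2/r − 1/a) gives v_p = √[μ(2/r₁ − 1/a_t)] = 23.802 km/s.
First burn Δv₁ = |v_p − v₁| = 5.952 km/s.
Circular speed at r₂: v₂ = √(μ/r₂) = 6.3066 km/s.
Transfer-orbit speed at r₂: v_a = √[μ(2/r₂ − 1/a_t)] = 2.9712 km/s.
Second burn Δv₂ = |v₂ − v_a| = 3.335 km/s.
Δv = Δv₁ + Δv₂ = 5.952 + 3.335 = 9.287 km/s.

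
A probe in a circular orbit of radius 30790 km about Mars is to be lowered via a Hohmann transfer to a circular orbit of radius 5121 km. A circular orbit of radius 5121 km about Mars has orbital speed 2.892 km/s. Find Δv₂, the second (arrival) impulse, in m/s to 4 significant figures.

From the circular-orbit relation v² = μ/r at r = 5121 km: μ = v²r = (2.892)² × 5121 = 42830.3 km³/s².
Semi-major axis of the transfer orbit: a_t = (30790 + 5121)/2 = 17955.5 km.
On the circular orbit at r = 5121 km, v_c = √(μ/r) = 2.8920 km/s.
Transfer-orbit speed at the same r (vis-viva, a = a_t): v_t = √[μ(2/r − 1/a_t)] = 3.7871 km/s.
Δv₂ = |v_t − v_c| = |3.7871 − 2.8920| = 0.8951 km/s.

Δv₂ = 895.1 m/s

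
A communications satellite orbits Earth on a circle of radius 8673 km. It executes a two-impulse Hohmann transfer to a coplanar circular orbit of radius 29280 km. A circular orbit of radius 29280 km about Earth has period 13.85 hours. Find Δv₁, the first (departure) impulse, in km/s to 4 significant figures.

From Kepler's third law T² = 4π²r³/μ at r = 29280 km, T = 13.85 hours = 13.85 × 3600 s = 49860 s: μ = 4π²r³/T² = 3.98629×10^5 km³/s².
Semi-major axis of the transfer orbit: a_t = (8673 + 29280)/2 = 18976.5 km.
Circular speed at r = 8673 km: v_c = √(μ/r) = 6.7795 km/s.
Transfer-orbit speed at the same r (vis-viva, a = a_t): v_t = √[μ(2/r − 1/a_t)] = 8.4213 km/s.
Δv₁ = |v_t − v_c| = |8.4213 − 6.7795| = 1.642 km/s.

Δv₁ = 1.642 km/s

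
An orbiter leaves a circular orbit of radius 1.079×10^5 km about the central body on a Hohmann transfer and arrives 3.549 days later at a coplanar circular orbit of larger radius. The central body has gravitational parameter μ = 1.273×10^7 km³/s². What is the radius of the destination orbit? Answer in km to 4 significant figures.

r₂ = 8.821×10^5 km

Transfer time t = 3.549 days = 3.066336×10^5 s, and t = π√(a_t³/μ).
So a_t = (μ t²/π²)^(1/3) = (1.273×10^7 × (3.066336×10^5)² / π²)^(1/3) = 4.9498×10^5 km.
Since a_t = (r₁ + r₂)/2, r₂ = 2a_t − r₁ = 2×4.9498×10^5 − 1.079×10^5 = 8.8206×10^5 km.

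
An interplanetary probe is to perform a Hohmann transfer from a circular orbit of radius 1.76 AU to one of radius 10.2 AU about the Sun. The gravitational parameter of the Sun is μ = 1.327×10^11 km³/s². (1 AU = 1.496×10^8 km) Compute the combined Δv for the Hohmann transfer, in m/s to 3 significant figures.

Δv = 11100 m/s

In km: r₁ = 1.76 × 1.496×10^8 = 2.63296×10^8 km; r₂ = 10.2 × 1.496×10^8 = 1.52592×10^9 km.
The Hohmann ellipse has a_t = (r₁ + r₂)/2 = 8.94608×10^8 km.
At r₁ the circular-orbit speed is v₁ = √(μ/r₁) = 22.45 km/s.
On the transfer ellipse at r₁, vis-viva gives v_p = √[μ(2/r₁ − 1/a_t)] = 29.32 km/s.
First burn Δv₁ = |v_p − v₁| = 6.870 km/s.
Circular speed at r₂: v₂ = √(μ/r₂) = 9.325 km/s.
Transfer-orbit speed at r₂: v_a = √[μ(2/r₂ − 1/a_t)] = 5.059 km/s.
Second burn Δv₂ = |v₂ − v_a| = 4.266 km/s.
Δv = Δv₁ + Δv₂ = 6.870 + 4.266 = 11.14 km/s.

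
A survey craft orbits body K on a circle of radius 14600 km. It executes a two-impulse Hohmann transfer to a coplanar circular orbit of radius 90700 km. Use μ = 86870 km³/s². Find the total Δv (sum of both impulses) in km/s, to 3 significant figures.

Δv = 1.23 km/s

The Hohmann ellipse has a_t = (r₁ + r₂)/2 = 52650 km.
Circular speed at r₁: v₁ = √(μ/r₁) = √(86870/14600) = 2.4393 km/s.
Transfer-orbit speed at r₁ (v² = μ(2/r − 1/a)): v_p = √[μ(2/r₁ − 1/a_t)] = 3.2016 km/s.
First burn Δv₁ = |v_p − v₁| = 0.7623 km/s.
Circular speed at r₂: v₂ = √(μ/r₂) = 0.9787 km/s.
Transfer-orbit speed at r₂: v_a = √[μ(2/r₂ − 1/a_t)] = 0.5154 km/s.
Second burn Δv₂ = |v₂ − v_a| = 0.4633 km/s.
Δv = Δv₁ + Δv₂ = 0.7623 + 0.4633 = 1.226 km/s.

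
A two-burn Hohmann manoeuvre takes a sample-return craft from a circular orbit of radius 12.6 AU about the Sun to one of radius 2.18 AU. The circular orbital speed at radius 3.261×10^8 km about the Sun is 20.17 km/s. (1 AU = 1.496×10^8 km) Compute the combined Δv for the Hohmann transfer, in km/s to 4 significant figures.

From the circular-orbit relation v² = μ/r at r = 3.261×10^8 km: μ = v²r = (20.17)² × 3.261×10^8 = 1.32667×10^11 km³/s².
In km: r₁ = 12.6 × 1.496×10^8 = 1.88496×10^9 km; r₂ = 2.18 × 1.496×10^8 = 3.26128×10^8 km.
Semi-major axis of the transfer orbit: a_t = (1.88496×10^9 + 3.26128×10^8)/2 = 1.105544×10^9 km.
Circular speed at r₁: v₁ = √(μ/r₁) = √(1.32667×10^11/1.88496×10^9) = 8.3894 km/s.
Transfer-orbit speed at r₁ (vis-viva): v_a = √[μ(2/r₁ − 1/a_t)] = 4.5566 km/s.
First burn Δv₁ = |v_a − v₁| = 3.833 km/s.
At r₂, v₂ = √(μ/r₂) = 20.169 km/s.
Transfer-orbit speed at r₂: v_p = √[μ(2/r₂ − 1/a_t)] = 26.336 km/s.
Second burn Δv₂ = |v₂ − v_p| = 6.167 km/s.
Total Δv = Δv₁ + Δv₂ = 10.00 km/s.

Δv = 10.00 km/s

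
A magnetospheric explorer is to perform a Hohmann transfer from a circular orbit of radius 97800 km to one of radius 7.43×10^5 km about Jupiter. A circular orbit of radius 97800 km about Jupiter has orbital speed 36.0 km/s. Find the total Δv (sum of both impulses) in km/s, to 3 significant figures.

From the circular-orbit relation v² = μ/r at r = 97800 km: μ = v²r = (36.0)² × 97800 = 1.26749×10^8 km³/s².
The Hohmann ellipse has a_t = (r₁ + r₂)/2 = 4.204×10^5 km.
At r₁ the circular-orbit speed is v₁ = √(μ/r₁) = 36.00 km/s.
Transfer-orbit speed at r₁ (v² = μ(2/r − 1/a)): v_p = √[μ(2/r₁ − 1/a_t)] = 47.86 km/s.
First burn Δv₁ = |v_p − v₁| = 11.86 km/s.
At r₂, v₂ = √(μ/r₂) = 13.061 km/s.
Transfer-orbit speed at r₂: v_a = √[μ(2/r₂ − 1/a_t)] = 6.2996 km/s.
Second burn Δv₂ = |v₂ − v_a| = 6.761 km/s.
Δv = Δv₁ + Δv₂ = 11.86 + 6.761 = 18.62 km/s.

Δv = 18.6 km/s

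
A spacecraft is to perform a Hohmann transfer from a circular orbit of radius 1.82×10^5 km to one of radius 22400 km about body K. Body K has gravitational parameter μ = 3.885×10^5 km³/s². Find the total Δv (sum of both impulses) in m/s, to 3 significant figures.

Δv = 2170 m/s

Transfer-ellipse semi-major axis a_t = (r₁ + r₂)/2 = (1.820×10^5 + 22400)/2 = 1.022×10^5 km.
At r₁ the circular-orbit speed is v₁ = √(μ/r₁) = 1.461 km/s.
Transfer-orbit speed at r₁ (vis-viva equation): v_a = √[μ(2/r₁ − 1/a_t)] = 0.6840 km/s.
First burn Δv₁ = |v_a − v₁| = 0.7770 km/s.
Circular speed at r₂: v₂ = √(μ/r₂) = 4.165 km/s.
Transfer-orbit speed at r₂: v_p = √[μ(2/r₂ − 1/a_t)] = 5.558 km/s.
Second burn Δv₂ = |v₂ − v_p| = 1.393 km/s.
Total Δv = Δv₁ + Δv₂ = 2.170 km/s.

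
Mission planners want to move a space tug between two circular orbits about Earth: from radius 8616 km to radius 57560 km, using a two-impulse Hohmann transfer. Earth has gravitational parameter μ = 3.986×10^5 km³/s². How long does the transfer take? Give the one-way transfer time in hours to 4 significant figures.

The Hohmann ellipse has a_t = (r₁ + r₂)/2 = 33088 km.
Half the transfer-orbit period gives t = π√(a_t³/μ) = 29950 s.
Converting: 29950 s ÷ 3600 s/hour = 8.319 hours.

t = 8.319 hours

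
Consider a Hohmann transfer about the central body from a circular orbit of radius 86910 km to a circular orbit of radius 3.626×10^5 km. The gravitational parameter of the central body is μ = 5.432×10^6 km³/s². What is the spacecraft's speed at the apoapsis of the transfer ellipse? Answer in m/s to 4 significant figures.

v = 2407 m/s

Transfer-ellipse semi-major axis a_t = (r₁ + r₂)/2 = (86910 + 3.626×10^5)/2 = 2.24755×10^5 km.
The apoapsis of the transfer ellipse is at r = 3.626×10^5 km.
Vis-viva: v = √[μ(2/r − 1/a_t)] = √[5.432×10^6 × (2/3.626×10^5 − 1/2.24755×10^5)] = 2.407 km/s.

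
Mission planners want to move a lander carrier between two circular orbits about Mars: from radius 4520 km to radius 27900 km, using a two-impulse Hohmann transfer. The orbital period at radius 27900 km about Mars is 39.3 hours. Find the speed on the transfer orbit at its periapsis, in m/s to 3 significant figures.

v = 4040 m/s

From Kepler's third law T² = 4π²r³/μ at r = 27900 km, T = 39.3 hours = 39.3 × 3600 s = 1.4148×10^5 s: μ = 4π²r³/T² = 42833.4 km³/s².
The Hohmann ellipse has a_t = (r₁ + r₂)/2 = 16210 km.
At periapsis, r = 4520 km.
From the vis-viva equation, v = √[μ(2/r − 1/a_t)] = 4.039 km/s.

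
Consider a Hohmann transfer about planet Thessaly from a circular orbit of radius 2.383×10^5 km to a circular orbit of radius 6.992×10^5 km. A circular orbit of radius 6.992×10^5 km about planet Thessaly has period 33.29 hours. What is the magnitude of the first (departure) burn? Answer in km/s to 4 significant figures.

From Kepler's third law T² = 4π²r³/μ at r = 6.992×10^5 km, T = 33.29 hours = 33.29 × 3600 s = 1.19844×10^5 s: μ = 4π²r³/T² = 9.39575×10^8 km³/s².
Semi-major axis of the transfer orbit: a_t = (2.383×10^5 + 6.992×10^5)/2 = 4.6875×10^5 km.
Circular speed at r = 2.383×10^5 km: v_c = √(μ/r) = 62.79 km/s.
Transfer-orbit speed at the same r (vis-viva, a = a_t): v_t = √[μ(2/r − 1/a_t)] = 76.69 km/s.
Δv₁ = |v_t − v_c| = |76.69 − 62.79| = 13.90 km/s.

Δv₁ = 13.90 km/s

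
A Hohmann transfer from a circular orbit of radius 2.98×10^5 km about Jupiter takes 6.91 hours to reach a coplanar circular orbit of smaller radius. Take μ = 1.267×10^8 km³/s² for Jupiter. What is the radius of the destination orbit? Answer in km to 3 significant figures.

Transfer time t = 6.91 hours = 24876 s, and t = π√(a_t³/μ).
So a_t = (μ t²/π²)^(1/3) = (1.267×10^8 × (24876)² / π²)^(1/3) = 1.9953×10^5 km.
Since a_t = (r₁ + r₂)/2, r₂ = 2a_t − r₁ = 2×1.9953×10^5 − 2.980×10^5 = 1.0106×10^5 km.

r₂ = 1.01×10^5 km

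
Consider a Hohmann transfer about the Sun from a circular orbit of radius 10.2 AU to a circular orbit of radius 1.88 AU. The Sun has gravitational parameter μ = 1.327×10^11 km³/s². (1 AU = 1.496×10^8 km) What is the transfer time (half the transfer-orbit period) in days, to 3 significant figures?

t = 2710 days

In km: r₁ = 10.2 × 1.496×10^8 = 1.52592×10^9 km; r₂ = 1.88 × 1.496×10^8 = 2.81248×10^8 km.
The Hohmann ellipse has a_t = (r₁ + r₂)/2 = 9.03584×10^8 km.
Transfer time t = π√(a_t³/μ) = π√((9.03584×10^8)³ / 1.327×10^11) = 2.342×10^8 s.
Converting: 2.342×10^8 s ÷ 86400 s/day = 2710 days.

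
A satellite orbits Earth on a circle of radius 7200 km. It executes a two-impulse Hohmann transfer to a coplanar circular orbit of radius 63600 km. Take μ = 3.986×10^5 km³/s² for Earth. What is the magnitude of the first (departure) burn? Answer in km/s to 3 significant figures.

Semi-major axis of the transfer orbit: a_t = (7200 + 63600)/2 = 35400 km.
On the circular orbit at r = 7200 km, v_c = √(μ/r) = 7.4405 km/s.
Transfer-orbit speed at the same r (vis-viva, a = a_t): v_t = √[μ(2/r − 1/a_t)] = 9.9731 km/s.
Δv₁ = |v_t − v_c| = |9.9731 − 7.4405| = 2.533 km/s.

Δv₁ = 2.53 km/s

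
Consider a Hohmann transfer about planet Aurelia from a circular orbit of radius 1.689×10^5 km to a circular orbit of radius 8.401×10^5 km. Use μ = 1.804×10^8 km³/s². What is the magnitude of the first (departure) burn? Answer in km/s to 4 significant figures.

The Hohmann ellipse has a_t = (r₁ + r₂)/2 = 5.045×10^5 km.
On the circular orbit at r = 1.689×10^5 km, v_c = √(μ/r) = 32.6816 km/s.
Vis-viva on the transfer ellipse at r = 1.689×10^5 km gives v_t = √[μ(2/r − 1/a_t)] = 42.1734 km/s.
Δv₁ = |v_t − v_c| = |42.1734 − 32.6816| = 9.492 km/s.

Δv₁ = 9.492 km/s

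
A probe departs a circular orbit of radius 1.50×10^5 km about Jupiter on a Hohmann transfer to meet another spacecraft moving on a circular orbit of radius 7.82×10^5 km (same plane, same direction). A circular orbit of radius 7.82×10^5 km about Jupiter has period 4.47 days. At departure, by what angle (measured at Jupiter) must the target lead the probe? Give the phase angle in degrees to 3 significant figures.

φ = 97.2°

From Kepler's third law T² = 4π²r³/μ at r = 7.82×10^5 km, T = 4.47 days = 4.47 × 86400 s = 3.86208×10^5 s: μ = 4π²r³/T² = 1.26572×10^8 km³/s².
Transfer-ellipse semi-major axis a_t = (r₁ + r₂)/2 = (1.500×10^5 + 7.820×10^5)/2 = 4.660×10^5 km.
Transfer time t = π√(a_t³/μ) = 88830 s.
Target angular speed ω₂ = √(μ/r₂³) = 1.6269×10^-5 rad/s.
Angle swept by the target during transfer: ω₂·t = 1.4452 rad = 82.80°.
The probe traverses 180° on the transfer ellipse, so the target must lead by 180° − 82.80° = 97.2°.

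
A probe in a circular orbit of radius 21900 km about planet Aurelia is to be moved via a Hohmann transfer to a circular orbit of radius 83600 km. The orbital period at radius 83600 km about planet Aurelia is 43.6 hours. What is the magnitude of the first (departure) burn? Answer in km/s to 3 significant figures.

Δv₁ = 1.69 km/s

From Kepler's third law T² = 4π²r³/μ at r = 83600 km, T = 43.6 hours = 43.6 × 3600 s = 1.5696×10^5 s: μ = 4π²r³/T² = 9.36269×10^5 km³/s².
The Hohmann ellipse has a_t = (r₁ + r₂)/2 = 52750 km.
Circular speed at r = 21900 km: v_c = √(μ/r) = 6.5385 km/s.
Transfer-orbit speed at the same r (vis-viva, a = a_t): v_t = √[μ(2/r − 1/a_t)] = 8.2313 km/s.
Δv₁ = |v_t − v_c| = |8.2313 − 6.5385| = 1.693 km/s.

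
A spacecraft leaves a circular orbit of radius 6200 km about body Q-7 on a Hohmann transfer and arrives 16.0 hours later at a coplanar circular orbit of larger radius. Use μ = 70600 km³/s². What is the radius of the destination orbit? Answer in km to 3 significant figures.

Transfer time t = 16.0 hours = 57600 s, and t = π√(a_t³/μ).
So a_t = (μ t²/π²)^(1/3) = (70600 × (57600)² / π²)^(1/3) = 28738 km.
Since a_t = (r₁ + r₂)/2, r₂ = 2a_t − r₁ = 2×28738 − 6200 = 51276 km.

r₂ = 51300 km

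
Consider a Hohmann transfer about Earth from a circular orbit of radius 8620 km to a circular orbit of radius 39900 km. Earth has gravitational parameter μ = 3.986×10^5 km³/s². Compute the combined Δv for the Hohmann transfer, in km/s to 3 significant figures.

The Hohmann ellipse has a_t = (r₁ + r₂)/2 = 24260 km.
At r₁ the circular-orbit speed is v₁ = √(μ/r₁) = 6.8001 km/s.
On the transfer ellipse at r₁, v² = μ(2/r − 1/a) gives v_p = √[μ(2/r₁ − 1/a_t)] = 8.7208 km/s.
First burn Δv₁ = |v_p − v₁| = 1.9207 km/s.
Circular speed at r₂: v₂ = √(μ/r₂) = 3.1607 km/s.
Transfer-orbit speed at r₂: v_a = √[μ(2/r₂ − 1/a_t)] = 1.8840 km/s.
Second burn Δv₂ = |v₂ − v_a| = 1.2767 km/s.
Δv = Δv₁ + Δv₂ = 1.9207 + 1.2767 = 3.197 km/s.

Δv = 3.20 km/s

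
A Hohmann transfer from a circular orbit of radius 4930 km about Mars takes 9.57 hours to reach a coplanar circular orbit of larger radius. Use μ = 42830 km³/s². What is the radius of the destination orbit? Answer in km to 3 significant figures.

r₂ = 29600 km

Transfer time t = 9.57 hours = 34452 s, and t = π√(a_t³/μ).
So a_t = (μ t²/π²)^(1/3) = (42830 × (34452)² / π²)^(1/3) = 17270 km.
Since a_t = (r₁ + r₂)/2, r₂ = 2a_t − r₁ = 2×17270 − 4930 = 29610 km.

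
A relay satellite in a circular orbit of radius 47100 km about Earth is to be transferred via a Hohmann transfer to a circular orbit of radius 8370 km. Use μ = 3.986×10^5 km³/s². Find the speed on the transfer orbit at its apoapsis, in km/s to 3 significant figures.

v = 1.60 km/s

Semi-major axis of the transfer orbit: a_t = (47100 + 8370)/2 = 27735 km.
At apoapsis, r = 47100 km.
Vis-viva: v = √[μ(2/r − 1/a_t)] = √[3.986×10^5 × (2/47100 − 1/27735)] = 1.598 km/s.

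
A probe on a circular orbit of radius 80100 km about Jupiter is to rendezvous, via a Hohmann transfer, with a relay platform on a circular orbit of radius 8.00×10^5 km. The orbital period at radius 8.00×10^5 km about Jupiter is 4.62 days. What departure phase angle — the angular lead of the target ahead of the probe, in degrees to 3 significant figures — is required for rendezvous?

From Kepler's third law T² = 4π²r³/μ at r = 8.00×10^5 km, T = 4.62 days = 4.62 × 86400 s = 3.99168×10^5 s: μ = 4π²r³/T² = 1.26858×10^8 km³/s².
Semi-major axis of the transfer orbit: a_t = (80100 + 8.000×10^5)/2 = 4.4005×10^5 km.
The half-period of the transfer ellipse is t = π√(a_t³/μ) = 81420 s.
Target angular speed ω₂ = √(μ/r₂³) = 1.574×10^-5 rad/s.
Angle swept by the target during transfer: ω₂·t = 1.2816 rad = 73.43°.
The probe traverses 180° on the transfer ellipse, so the target must lead by 180° − 73.43° = 107°.

φ = 107°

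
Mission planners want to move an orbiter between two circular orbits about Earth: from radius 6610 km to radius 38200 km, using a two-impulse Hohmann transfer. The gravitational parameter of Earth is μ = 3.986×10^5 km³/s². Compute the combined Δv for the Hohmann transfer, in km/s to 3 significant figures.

Transfer-ellipse semi-major axis a_t = (r₁ + r₂)/2 = (6610 + 38200)/2 = 22405 km.
At r₁ the circular-orbit speed is v₁ = √(μ/r₁) = 7.76547 km/s.
Transfer-orbit speed at r₁ (v² = μ(2/r − 1/a)): v_p = √[μ(2/r₁ − 1/a_t)] = 10.1397 km/s.
First burn Δv₁ = |v_p − v₁| = 2.374 km/s.
Circular speed at r₂: v₂ = √(μ/r₂) = 3.2303 km/s.
Transfer-orbit speed at r₂: v_a = √[μ(2/r₂ − 1/a_t)] = 1.7545 km/s.
Second burn Δv₂ = |v₂ − v_a| = 1.476 km/s.
Total Δv = Δv₁ + Δv₂ = 3.850 km/s.

Δv = 3.85 km/s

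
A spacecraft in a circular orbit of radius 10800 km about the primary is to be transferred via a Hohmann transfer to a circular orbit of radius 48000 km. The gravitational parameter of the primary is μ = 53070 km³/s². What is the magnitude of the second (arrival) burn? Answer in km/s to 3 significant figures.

Transfer-ellipse semi-major axis a_t = (r₁ + r₂)/2 = (10800 + 48000)/2 = 29400 km.
Circular speed at r = 48000 km: v_c = √(μ/r) = 1.0515 km/s.
Transfer-orbit speed at the same r (vis-viva, a = a_t): v_t = √[μ(2/r − 1/a_t)] = 0.63730 km/s.
Δv₂ = |v_t − v_c| = |0.63730 − 1.0515| = 0.4142 km/s.

Δv₂ = 0.414 km/s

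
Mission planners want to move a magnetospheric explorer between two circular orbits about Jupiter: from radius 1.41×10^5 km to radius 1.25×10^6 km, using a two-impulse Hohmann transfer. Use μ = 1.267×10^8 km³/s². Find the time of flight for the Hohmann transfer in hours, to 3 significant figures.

Transfer-ellipse semi-major axis a_t = (r₁ + r₂)/2 = (1.410×10^5 + 1.250×10^6)/2 = 6.955×10^5 km.
Half the transfer-orbit period gives t = π√(a_t³/μ) = 1.619×10^5 s.
Converting: 1.619×10^5 s ÷ 3600 s/hour = 45.0 hours.

t = 45.0 hours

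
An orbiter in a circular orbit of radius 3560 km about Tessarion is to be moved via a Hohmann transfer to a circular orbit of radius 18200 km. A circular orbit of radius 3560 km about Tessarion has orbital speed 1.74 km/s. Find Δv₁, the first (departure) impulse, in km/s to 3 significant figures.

From the circular-orbit relation v² = μ/r at r = 3560 km: μ = v²r = (1.74)² × 3560 = 10778.3 km³/s².
The Hohmann ellipse has a_t = (r₁ + r₂)/2 = 10880 km.
On the circular orbit at r = 3560 km, v_c = √(μ/r) = 1.7400 km/s.
Transfer-orbit speed at the same r (vis-viva, a = a_t): v_t = √[μ(2/r − 1/a_t)] = 2.2505 km/s.
Δv₁ = |v_t − v_c| = |2.2505 − 1.7400| = 0.5105 km/s.

Δv₁ = 0.510 km/s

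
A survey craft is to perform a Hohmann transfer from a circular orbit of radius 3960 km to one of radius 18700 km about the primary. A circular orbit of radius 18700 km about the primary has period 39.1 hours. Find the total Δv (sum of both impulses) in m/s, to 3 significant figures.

From Kepler's third law T² = 4π²r³/μ at r = 18700 km, T = 39.1 hours = 39.1 × 3600 s = 1.4076×10^5 s: μ = 4π²r³/T² = 13029.4 km³/s².
Semi-major axis of the transfer orbit: a_t = (3960 + 18700)/2 = 11330 km.
Circular speed at r₁: v₁ = √(μ/r₁) = √(13029.4/3960) = 1.81391 km/s.
Transfer-orbit speed at r₁ (v² = μ(2/r − 1/a)): v_p = √[μ(2/r₁ − 1/a_t)] = 2.33035 km/s.
First burn Δv₁ = |v_p − v₁| = 0.51644 km/s.
At r₂, v₂ = √(μ/r₂) = 0.834723 km/s.
Transfer-orbit speed at r₂: v_a = √[μ(2/r₂ − 1/a_t)] = 0.493486 km/s.
Second burn Δv₂ = |v₂ − v_a| = 0.34124 km/s.
Δv = Δv₁ + Δv₂ = 0.51644 + 0.34124 = 0.8577 km/s.

Δv = 858 m/s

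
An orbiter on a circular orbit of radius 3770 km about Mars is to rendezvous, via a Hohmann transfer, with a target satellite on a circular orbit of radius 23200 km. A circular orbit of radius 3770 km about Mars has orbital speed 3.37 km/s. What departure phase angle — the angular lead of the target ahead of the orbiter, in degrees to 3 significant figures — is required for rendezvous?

φ = 100°

From the circular-orbit relation v² = μ/r at r = 3770 km: μ = v²r = (3.37)² × 3770 = 42815.5 km³/s².
Semi-major axis of the transfer orbit: a_t = (3770 + 23200)/2 = 13485 km.
Transfer time t = π√(a_t³/μ) = 23775 s.
The target's mean motion on its circular orbit is ω₂ = √(μ/r₂³) = 5.8556×10^-5 rad/s.
Angle swept by the target during transfer: ω₂·t = 1.3922 rad = 79.77°.
Arrival is 180° from departure on the ellipse, so φ = 180° − 79.77° = 100°.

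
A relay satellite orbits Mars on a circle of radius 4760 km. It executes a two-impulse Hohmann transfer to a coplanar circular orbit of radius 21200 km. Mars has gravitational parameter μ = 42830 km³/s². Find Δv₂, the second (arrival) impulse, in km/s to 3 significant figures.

Δv₂ = 0.561 km/s

Transfer-ellipse semi-major axis a_t = (r₁ + r₂)/2 = (4760 + 21200)/2 = 12980 km.
Circular speed at r = 21200 km: v_c = √(μ/r) = 1.42137 km/s.
Transfer-orbit speed at the same r (vis-viva, a = a_t): v_t = √[μ(2/r − 1/a_t)] = 0.860740 km/s.
Δv₂ = |v_t − v_c| = |0.860740 − 1.42137| = 0.5606 km/s.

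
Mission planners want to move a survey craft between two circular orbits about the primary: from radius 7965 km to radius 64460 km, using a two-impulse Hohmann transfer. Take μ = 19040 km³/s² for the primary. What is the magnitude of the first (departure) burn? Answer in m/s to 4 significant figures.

Transfer-ellipse semi-major axis a_t = (r₁ + r₂)/2 = (7965 + 64460)/2 = 36212.5 km.
Circular speed at r = 7965 km: v_c = √(μ/r) = 1.5461 km/s.
Vis-viva on the transfer ellipse at r = 7965 km gives v_t = √[μ(2/r − 1/a_t)] = 2.0628 km/s.
Δv₁ = |v_t − v_c| = |2.0628 − 1.5461| = 0.5167 km/s.

Δv₁ = 516.7 m/s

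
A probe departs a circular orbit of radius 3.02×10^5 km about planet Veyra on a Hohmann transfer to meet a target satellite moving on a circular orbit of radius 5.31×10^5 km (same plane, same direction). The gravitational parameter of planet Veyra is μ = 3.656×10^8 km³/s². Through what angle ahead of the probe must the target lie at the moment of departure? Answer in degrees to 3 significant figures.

Semi-major axis of the transfer orbit: a_t = (3.020×10^5 + 5.310×10^5)/2 = 4.165×10^5 km.
The half-period of the transfer ellipse is t = π√(a_t³/μ) = 44160 s.
Target angular speed ω₂ = √(μ/r₂³) = 4.942×10^-5 rad/s.
Angle swept by the target during transfer: ω₂·t = 2.182 rad = 125.0°.
Arrival is 180° from departure on the ellipse, so φ = 180° − 125.0° = 55.0°.

φ = 55.0°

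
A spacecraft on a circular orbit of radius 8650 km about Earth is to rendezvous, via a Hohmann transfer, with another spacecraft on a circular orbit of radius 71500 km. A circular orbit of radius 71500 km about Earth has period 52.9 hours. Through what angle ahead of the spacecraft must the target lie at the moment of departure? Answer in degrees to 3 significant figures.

φ = 104°

From Kepler's third law T² = 4π²r³/μ at r = 71500 km, T = 52.9 hours = 52.9 × 3600 s = 1.9044×10^5 s: μ = 4π²r³/T² = 3.97889×10^5 km³/s².
The Hohmann ellipse has a_t = (r₁ + r₂)/2 = 40075 km.
Transfer time t = π√(a_t³/μ) = 39960 s.
The target's mean motion on its circular orbit is ω₂ = √(μ/r₂³) = 3.299×10^-5 rad/s.
Angle swept by the target during transfer: ω₂·t = 1.3183 rad = 75.53°.
Arrival is 180° from departure on the ellipse, so φ = 180° − 75.53° = 104°.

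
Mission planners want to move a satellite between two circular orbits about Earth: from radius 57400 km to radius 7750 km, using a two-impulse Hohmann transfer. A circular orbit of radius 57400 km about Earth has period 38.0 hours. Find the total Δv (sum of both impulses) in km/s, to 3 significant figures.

From Kepler's third law T² = 4π²r³/μ at r = 57400 km, T = 38.0 hours = 38.0 × 3600 s = 1.368×10^5 s: μ = 4π²r³/T² = 3.98954×10^5 km³/s².
Semi-major axis of the transfer orbit: a_t = (57400 + 7750)/2 = 32575 km.
Circular speed at r₁: v₁ = √(μ/r₁) = √(3.98954×10^5/57400) = 2.636366 km/s.
On the transfer ellipse at r₁, vis-viva equation gives v_a = √[μ(2/r₁ − 1/a_t)] = 1.285921 km/s.
First burn Δv₁ = |v_a − v₁| = 1.3504 km/s.
Circular speed at r₂: v₂ = √(μ/r₂) = 7.1748 km/s.
Transfer-orbit speed at r₂: v_p = √[μ(2/r₂ − 1/a_t)] = 9.5241 km/s.
Second burn Δv₂ = |v₂ − v_p| = 2.3493 km/s.
Δv = Δv₁ + Δv₂ = 1.3504 + 2.3493 = 3.700 km/s.

Δv = 3.70 km/s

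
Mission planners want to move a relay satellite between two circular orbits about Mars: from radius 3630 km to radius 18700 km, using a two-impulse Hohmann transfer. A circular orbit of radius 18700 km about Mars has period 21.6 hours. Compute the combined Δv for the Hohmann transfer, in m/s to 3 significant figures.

Δv = 1660 m/s

From Kepler's third law T² = 4π²r³/μ at r = 18700 km, T = 21.6 hours = 21.6 × 3600 s = 77760 s: μ = 4π²r³/T² = 42694.5 km³/s².
The Hohmann ellipse has a_t = (r₁ + r₂)/2 = 11165 km.
At r₁ the circular-orbit speed is v₁ = √(μ/r₁) = 3.4295 km/s.
Transfer-orbit speed at r₁ (vis-viva equation): v_p = √[μ(2/r₁ − 1/a_t)] = 4.4384 km/s.
First burn Δv₁ = |v_p − v₁| = 1.009 km/s.
Circular speed at r₂: v₂ = √(μ/r₂) = 1.511 km/s.
Transfer-orbit speed at r₂: v_a = √[μ(2/r₂ − 1/a_t)] = 0.8616 km/s.
Second burn Δv₂ = |v₂ − v_a| = 0.6494 km/s.
Δv = Δv₁ + Δv₂ = 1.009 + 0.6494 = 1.658 km/s.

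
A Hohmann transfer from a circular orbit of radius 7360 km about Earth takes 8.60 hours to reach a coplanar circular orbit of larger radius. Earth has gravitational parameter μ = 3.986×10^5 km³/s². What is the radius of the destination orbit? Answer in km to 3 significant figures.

r₂ = 60300 km

Transfer time t = 8.60 hours = 30960 s, and t = π√(a_t³/μ).
So a_t = (μ t²/π²)^(1/3) = (3.986×10^5 × (30960)² / π²)^(1/3) = 33828 km.
Since a_t = (r₁ + r₂)/2, r₂ = 2a_t − r₁ = 2×33828 − 7360 = 60296 km.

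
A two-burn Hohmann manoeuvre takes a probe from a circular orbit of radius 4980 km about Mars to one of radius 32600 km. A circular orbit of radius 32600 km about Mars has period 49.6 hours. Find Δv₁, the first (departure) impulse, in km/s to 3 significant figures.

Δv₁ = 0.931 km/s

From Kepler's third law T² = 4π²r³/μ at r = 32600 km, T = 49.6 hours = 49.6 × 3600 s = 1.7856×10^5 s: μ = 4π²r³/T² = 42898.7 km³/s².
The Hohmann ellipse has a_t = (r₁ + r₂)/2 = 18790 km.
Circular speed at r = 4980 km: v_c = √(μ/r) = 2.9350 km/s.
Vis-viva on the transfer ellipse at r = 4980 km gives v_t = √[μ(2/r − 1/a_t)] = 3.8659 km/s.
Δv₁ = |v_t − v_c| = |3.8659 − 2.9350| = 0.9309 km/s.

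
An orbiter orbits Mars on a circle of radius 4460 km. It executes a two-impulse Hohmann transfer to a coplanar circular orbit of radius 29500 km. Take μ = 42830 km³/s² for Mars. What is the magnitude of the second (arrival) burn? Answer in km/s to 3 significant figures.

Transfer-ellipse semi-major axis a_t = (r₁ + r₂)/2 = (4460 + 29500)/2 = 16980 km.
On the circular orbit at r = 29500 km, v_c = √(μ/r) = 1.2049 km/s.
Transfer-orbit speed at the same r (vis-viva, a = a_t): v_t = √[μ(2/r − 1/a_t)] = 0.61754 km/s.
Δv₂ = |v_t − v_c| = |0.61754 − 1.2049| = 0.5874 km/s.

Δv₂ = 0.587 km/s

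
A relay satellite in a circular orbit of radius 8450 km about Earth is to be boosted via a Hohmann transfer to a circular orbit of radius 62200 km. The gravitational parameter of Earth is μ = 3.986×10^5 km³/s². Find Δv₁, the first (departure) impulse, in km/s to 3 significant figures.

The Hohmann ellipse has a_t = (r₁ + r₂)/2 = 35325 km.
On the circular orbit at r = 8450 km, v_c = √(μ/r) = 6.868 km/s.
Vis-viva on the transfer ellipse at r = 8450 km gives v_t = √[μ(2/r − 1/a_t)] = 9.114 km/s.
Δv₁ = |v_t − v_c| = |9.114 − 6.868| = 2.246 km/s.

Δv₁ = 2.25 km/s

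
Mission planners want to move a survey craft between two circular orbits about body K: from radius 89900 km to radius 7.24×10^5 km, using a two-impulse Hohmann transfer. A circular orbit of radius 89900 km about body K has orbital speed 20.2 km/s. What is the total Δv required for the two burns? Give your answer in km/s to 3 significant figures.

From the circular-orbit relation v² = μ/r at r = 89900 km: μ = v²r = (20.2)² × 89900 = 3.66828×10^7 km³/s².
Semi-major axis of the transfer orbit: a_t = (89900 + 7.240×10^5)/2 = 4.0695×10^5 km.
At r₁ the circular-orbit speed is v₁ = √(μ/r₁) = 20.2000 km/s.
On the transfer ellipse at r₁, v² = μ(2/r − 1/a) gives v_p = √[μ(2/r₁ − 1/a_t)] = 26.9433 km/s.
First burn Δv₁ = |v_p − v₁| = 6.7433 km/s.
Circular speed at r₂: v₂ = √(μ/r₂) = 7.1181 km/s.
Transfer-orbit speed at r₂: v_a = √[μ(2/r₂ − 1/a_t)] = 3.3456 km/s.
Second burn Δv₂ = |v₂ − v_a| = 3.7725 km/s.
Δv = Δv₁ + Δv₂ = 6.7433 + 3.7725 = 10.52 km/s.

Δv = 10.5 km/s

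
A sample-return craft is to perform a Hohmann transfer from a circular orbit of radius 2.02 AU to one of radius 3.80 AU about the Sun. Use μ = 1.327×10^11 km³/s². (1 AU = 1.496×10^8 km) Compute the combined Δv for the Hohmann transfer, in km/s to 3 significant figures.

In km: r₁ = 2.02 × 1.496×10^8 = 3.02192×10^8 km; r₂ = 3.80 × 1.496×10^8 = 5.6848×10^8 km.
The Hohmann ellipse has a_t = (r₁ + r₂)/2 = 4.35336×10^8 km.
Circular speed at r₁: v₁ = √(μ/r₁) = √(1.327×10^11/3.02192×10^8) = 20.955 km/s.
On the transfer ellipse at r₁, vis-viva gives v_p = √[μ(2/r₁ − 1/a_t)] = 23.946 km/s.
First burn Δv₁ = |v_p − v₁| = 2.991 km/s.
At r₂, v₂ = √(μ/r₂) = 15.278 km/s.
Transfer-orbit speed at r₂: v_a = √[μ(2/r₂ − 1/a_t)] = 12.729 km/s.
Second burn Δv₂ = |v₂ − v_a| = 2.549 km/s.
Total Δv = Δv₁ + Δv₂ = 5.540 km/s.

Δv = 5.54 km/s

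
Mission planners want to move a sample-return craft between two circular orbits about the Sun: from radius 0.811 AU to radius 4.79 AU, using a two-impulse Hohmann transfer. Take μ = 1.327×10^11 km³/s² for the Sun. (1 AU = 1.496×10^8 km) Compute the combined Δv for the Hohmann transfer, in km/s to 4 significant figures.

In km: r₁ = 0.811 × 1.496×10^8 = 1.213256×10^8 km; r₂ = 4.79 × 1.496×10^8 = 7.16584×10^8 km.
Transfer-ellipse semi-major axis a_t = (r₁ + r₂)/2 = (1.213256×10^8 + 7.16584×10^8)/2 = 4.189548×10^8 km.
Circular speed at r₁: v₁ = √(μ/r₁) = √(1.327×10^11/1.213256×10^8) = 33.07 km/s.
Transfer-orbit speed at r₁ (v² = μ(2/r − 1/a)): v_p = √[μ(2/r₁ − 1/a_t)] = 43.25 km/s.
First burn Δv₁ = |v_p − v₁| = 10.180 km/s.
Circular speed at r₂: v₂ = √(μ/r₂) = 13.6082 km/s.
Transfer-orbit speed at r₂: v_a = √[μ(2/r₂ − 1/a_t)] = 7.32309 km/s.
Second burn Δv₂ = |v₂ − v_a| = 6.2851 km/s.
Total Δv = Δv₁ + Δv₂ = 16.47 km/s.

Δv = 16.47 km/s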